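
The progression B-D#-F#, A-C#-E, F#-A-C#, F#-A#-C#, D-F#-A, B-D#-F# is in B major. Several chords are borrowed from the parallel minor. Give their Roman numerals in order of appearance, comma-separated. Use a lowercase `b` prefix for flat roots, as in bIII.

bVII, v, bIII

In B major the diatonic chords are B, C#m, D#m, E, F#, G#m, A#dim. B–D#–F# = B and F#–A#–C# = F# are both diatonic. But A–C#–E is foreign: the diatonic vii° on degree 7 is A#dim, whereas A comes from B minor. It is labeled bVII. But F#–A–C# is foreign: the diatonic V on degree 5 is F#, whereas F#m comes from B minor. It is labeled v. D–F#–A doesn't fit — on degree 3 B major would have D#m (iii). D is the degree-3 chord of B minor, so it is the borrowed bIII.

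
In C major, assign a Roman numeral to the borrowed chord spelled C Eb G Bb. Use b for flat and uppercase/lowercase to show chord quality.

i7

The root C is the diatonic 1st degree of C major; the borrowing shows in the chord quality. C–Eb–G–Bb is a minor-seventh chord — the form found in C minor, not the diatonic I (C). Borrowed into C major it is written i7.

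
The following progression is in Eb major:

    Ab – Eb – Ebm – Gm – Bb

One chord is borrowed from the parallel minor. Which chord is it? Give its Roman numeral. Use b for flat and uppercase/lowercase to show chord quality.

i

In Eb major the diatonic chords are Eb, Fm, Gm, Ab, Bb, Cm, Ddim. Of the given chords, Ab, Eb, Gm and Bb are diatonic. Ebm (Eb–Gb–Bb) doesn't fit — on degree 1 Eb major would have Eb (I). Ebm is the degree-1 chord of Eb minor, so it is the borrowed i.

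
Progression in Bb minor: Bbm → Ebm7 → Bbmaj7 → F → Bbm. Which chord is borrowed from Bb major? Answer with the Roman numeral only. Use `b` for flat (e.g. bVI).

Imaj7

The diatonic triads in Bb minor (with V from harmonic minor) are Bbm, Cdim, Db, Ebm, F, Gb, Ab. Bbm, Ebm7 and F all belong to that set. Bbmaj7 (Bb–D–F–A) is not: scale degree 1 in Bb minor carries Bbm (i). In Bb major the chord on that degree is Bbmaj7, so here it functions as Imaj7, borrowed from the parallel major.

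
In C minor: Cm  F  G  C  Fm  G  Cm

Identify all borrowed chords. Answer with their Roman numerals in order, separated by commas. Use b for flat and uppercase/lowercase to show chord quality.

IV, I

In C minor (with V from harmonic minor) the diatonic chords are Cm, Ddim, Eb, Fm, G, Ab, Bb. Cm, G and Fm all belong to that set. F (F–A–C) is not: scale degree 4 in C minor carries Fm (iv). In C major the chord on that degree is F, so here it functions as IV, borrowed from the parallel major. C (C–E–G) is not: scale degree 1 in C minor carries Cm (i). In C major the chord on that degree is C, so here it functions as I, borrowed from the parallel major.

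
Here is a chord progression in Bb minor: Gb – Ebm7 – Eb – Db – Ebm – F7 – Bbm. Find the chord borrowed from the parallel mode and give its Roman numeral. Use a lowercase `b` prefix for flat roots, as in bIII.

IV

In Bb minor (with V from harmonic minor) the diatonic chords are Bbm, Cdim, Db, Ebm, F, Gb, Ab. Gb, Ebm7, Db, Ebm, F7 and Bbm all belong to that set. Eb (Eb–G–Bb) doesn't fit — on degree 4 Bb minor would have Ebm (iv). Eb is the degree-4 chord of Bb major, so it is the borrowed IV.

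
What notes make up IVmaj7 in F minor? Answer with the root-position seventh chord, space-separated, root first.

Bb D F A

IVmaj7 is built on scale degree 4, which is Bb in both F minor and its parallel. Building the major-seventh chord from the parallel major on Bb: Bb–D–F–A.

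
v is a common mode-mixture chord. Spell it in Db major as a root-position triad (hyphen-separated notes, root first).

v is built on scale degree 5, which is Ab in both Db major and its parallel. In Db minor the chord on Ab is Ab–Cb–Eb.

Ab-Cb-Eb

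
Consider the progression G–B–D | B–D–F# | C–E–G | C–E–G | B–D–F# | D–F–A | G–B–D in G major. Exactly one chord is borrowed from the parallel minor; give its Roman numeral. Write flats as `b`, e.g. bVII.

G major has the diatonic set G, Am, Bm, C, D, Em, F#dim. Of the given chords, G–B–D = G, B–D–F# = Bm and C–E–G = C are diatonic. But D–F–A is foreign: the diatonic V on degree 5 is D, whereas Dm comes from G minor. It is labeled v.

v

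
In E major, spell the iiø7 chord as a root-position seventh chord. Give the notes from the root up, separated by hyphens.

F#-A-C-E

iiø7 is built on scale degree 2, which is F# in both E major and its parallel. Building the half-diminished-seventh chord from the parallel minor on F#: F#–A–C–E.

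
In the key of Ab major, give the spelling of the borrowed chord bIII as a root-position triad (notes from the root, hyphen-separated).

Cb-Eb-Gb

Scale degree 3 in Ab major is C. bIII uses the lowered form, Cb, taken from Ab minor. In Ab minor the chord on Cb is Cb–Eb–Gb.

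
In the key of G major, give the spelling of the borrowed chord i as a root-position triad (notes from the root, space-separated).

G Bb D

i is built on scale degree 1, which is G in both G major and its parallel. Building the minor chord from the parallel minor on G: G–Bb–D.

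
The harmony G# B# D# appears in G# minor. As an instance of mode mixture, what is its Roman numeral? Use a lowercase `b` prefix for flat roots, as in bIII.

The root G# is the diatonic 1st degree of G# minor; the borrowing shows in the chord quality. Diatonically G# minor has G#m (i) on that degree; G#–B#–D# is instead the major chord native to G# major, so it takes the label I.

I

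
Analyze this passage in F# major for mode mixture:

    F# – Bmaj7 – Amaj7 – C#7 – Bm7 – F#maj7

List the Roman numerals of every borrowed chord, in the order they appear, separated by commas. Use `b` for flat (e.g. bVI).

In F# major the diatonic chords are F#, G#m, A#m, B, C#, D#m, E#dim. F#, Bmaj7, C#7 and F#maj7 are all diatonic. But Amaj7 (A–C#–E–G#) is foreign: the diatonic iii on degree 3 is A#m, whereas Amaj7 comes from F# minor. It is labeled bIIImaj7. Bm7 (B–D–F#–A) doesn't fit — on degree 4 F# major would have B (IV). Bm7 is the degree-4 chord of F# minor, so it is the borrowed iv7.

bIIImaj7, iv7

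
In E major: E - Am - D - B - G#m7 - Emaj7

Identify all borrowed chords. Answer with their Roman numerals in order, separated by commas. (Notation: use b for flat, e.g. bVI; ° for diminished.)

E major has the diatonic set E, F#m, G#m, A, B, C#m, D#dim. E, B, G#m7 and Emaj7 all belong to that set. But Am (A–C–E) is foreign: the diatonic IV on degree 4 is A, whereas Am comes from E minor. It is labeled iv. But D (D–F#–A) is foreign: the diatonic vii° on degree 7 is D#dim, whereas D comes from E minor. It is labeled bVII.

iv, bVII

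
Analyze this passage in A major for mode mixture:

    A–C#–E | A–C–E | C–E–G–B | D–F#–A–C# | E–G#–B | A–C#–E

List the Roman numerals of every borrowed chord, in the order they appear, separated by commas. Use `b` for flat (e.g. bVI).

In A major the diatonic chords are A, Bm, C#m, D, E, F#m, G#dim. A–C#–E = A, D–F#–A–C# = Dmaj7 and E–G#–B = E all belong to that set. A–C–E is not: scale degree 1 in A major carries A (I). In A minor the chord on that degree is Am, so here it functions as i, borrowed from the parallel minor. C–E–G–B is not: scale degree 3 in A major carries C#m (iii). In A minor the chord on that degree is Cmaj7, so here it functions as bIIImaj7, borrowed from the parallel minor.

i, bIIImaj7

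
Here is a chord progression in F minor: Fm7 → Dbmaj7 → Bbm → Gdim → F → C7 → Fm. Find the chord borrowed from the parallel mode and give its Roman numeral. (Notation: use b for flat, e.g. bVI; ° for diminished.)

The diatonic triads in F minor (with V from harmonic minor) are Fm, Gdim, Ab, Bbm, C, Db, Eb. Of the given chords, Fm7, Dbmaj7, Bbm, Gdim, C7 and Fm are diatonic. F (F–A–C) doesn't fit — on degree 1 F minor would have Fm (i). F is the degree-1 chord of F major, so it is the borrowed I.

I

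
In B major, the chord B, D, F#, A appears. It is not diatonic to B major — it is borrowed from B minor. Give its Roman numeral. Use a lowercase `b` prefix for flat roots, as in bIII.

B is scale degree 1 in B major. The diatonic chord on degree 1 would be B (I), but B–D–F#–A is the minor-seventh chord from B minor. As a borrowed chord it is labeled i7.

i7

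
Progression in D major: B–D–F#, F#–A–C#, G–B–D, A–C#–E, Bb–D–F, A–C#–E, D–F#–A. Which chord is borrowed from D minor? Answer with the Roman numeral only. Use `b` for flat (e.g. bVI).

bVI

The diatonic triads in D major are D, Em, F#m, G, A, Bm, C#dim. Of the given chords, B–D–F# = Bm, F#–A–C# = F#m, G–B–D = G, A–C#–E = A and D–F#–A = D are diatonic. Bb–D–F doesn't fit — on degree 6 D major would have Bm (vi). Bb is the degree-6 chord of D minor, so it is the borrowed bVI.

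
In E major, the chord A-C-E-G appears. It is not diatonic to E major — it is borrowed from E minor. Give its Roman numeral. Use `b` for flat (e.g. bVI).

The root A is the diatonic 4th degree of E major; the borrowing shows in the chord quality. Diatonically E major has A (IV) on that degree; A–C–E–G is instead the minor-seventh chord native to E minor, so it takes the label iv7.

iv7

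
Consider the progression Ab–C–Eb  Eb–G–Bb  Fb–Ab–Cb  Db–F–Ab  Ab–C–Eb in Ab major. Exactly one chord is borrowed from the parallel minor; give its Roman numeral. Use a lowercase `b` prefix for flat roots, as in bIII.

Ab major has the diatonic set Ab, Bbm, Cm, Db, Eb, Fm, Gdim. Of the given chords, Ab–C–Eb = Ab, Eb–G–Bb = Eb and Db–F–Ab = Db are diatonic. Fb–Ab–Cb is not: scale degree 6 in Ab major carries Fm (vi). In Ab minor the chord on that degree is Fb, so here it functions as bVI, borrowed from the parallel minor.

bVI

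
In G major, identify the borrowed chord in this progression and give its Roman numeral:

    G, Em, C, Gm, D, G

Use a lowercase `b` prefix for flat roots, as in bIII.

i

In G major the diatonic chords are G, Am, Bm, C, D, Em, F#dim. G, Em, C and D all belong to that set. Gm (G–Bb–D) doesn't fit — on degree 1 G major would have G (I). Gm is the degree-1 chord of G minor, so it is the borrowed i.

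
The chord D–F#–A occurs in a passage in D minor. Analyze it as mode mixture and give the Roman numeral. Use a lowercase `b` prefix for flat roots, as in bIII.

D is scale degree 1 in D minor. Diatonically D minor has Dm (i) on that degree; D–F#–A is instead the major chord native to D major, so it takes the label I.

I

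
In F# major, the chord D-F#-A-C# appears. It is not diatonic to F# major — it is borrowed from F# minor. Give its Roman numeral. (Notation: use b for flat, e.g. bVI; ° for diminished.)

In F# major scale degree 6 is D#; D is its lowered form, from F# minor. D–F#–A–C# is a major-seventh chord — the form found in F# minor, not the diatonic vi (D#m). Borrowed into F# major it is written bVImaj7.

bVImaj7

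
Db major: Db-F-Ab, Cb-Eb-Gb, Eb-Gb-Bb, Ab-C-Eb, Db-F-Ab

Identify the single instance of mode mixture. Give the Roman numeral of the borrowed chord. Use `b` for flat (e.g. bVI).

bVII

The diatonic triads in Db major are Db, Ebm, Fm, Gb, Ab, Bbm, Cdim. Of the given chords, Db–F–Ab = Db, Eb–Gb–Bb = Ebm and Ab–C–Eb = Ab are diatonic. Cb–Eb–Gb is not: scale degree 7 in Db major carries Cdim (vii°). In Db minor the chord on that degree is Cb, so here it functions as bVII, borrowed from the parallel minor.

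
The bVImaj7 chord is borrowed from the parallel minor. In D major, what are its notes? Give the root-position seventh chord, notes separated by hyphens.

Scale degree 6 in D major is B. bVImaj7 uses the lowered form, Bb, taken from D minor. Building the major-seventh chord from the parallel minor on Bb: Bb–D–F–A.

Bb-D-F-A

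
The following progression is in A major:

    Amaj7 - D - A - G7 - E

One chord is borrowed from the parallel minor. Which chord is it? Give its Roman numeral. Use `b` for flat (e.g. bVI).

bVII7

The diatonic triads in A major are A, Bm, C#m, D, E, F#m, G#dim. Amaj7, D, A and E all belong to that set. But G7 (G–B–D–F) is foreign: the diatonic vii° on degree 7 is G#dim, whereas G7 comes from A minor. It is labeled bVII7.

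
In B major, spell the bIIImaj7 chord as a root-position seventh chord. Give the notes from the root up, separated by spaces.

The root of bIIImaj7 is the lowered 3rd degree: D# becomes D. Stacking thirds in B minor on D gives D–F#–A–C#.

D F# A C#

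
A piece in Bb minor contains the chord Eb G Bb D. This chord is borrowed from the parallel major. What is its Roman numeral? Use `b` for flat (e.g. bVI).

Eb is scale degree 4 in Bb minor. The diatonic chord on degree 4 would be Ebm (iv), but Eb–G–Bb–D is the major-seventh chord from Bb major. As a borrowed chord it is labeled IVmaj7.

IVmaj7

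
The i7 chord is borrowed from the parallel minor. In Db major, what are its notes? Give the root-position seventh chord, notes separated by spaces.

The root, Db, is scale degree 1 — the same note in Db major and Db minor; only the chord quality changes. In Db minor the chord on Db is Db–Fb–Ab–Cb.

Db Fb Ab Cb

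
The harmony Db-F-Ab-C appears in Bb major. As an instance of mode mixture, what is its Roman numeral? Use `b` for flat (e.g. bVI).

Db is the lowered form of scale degree 3 in Bb major (the diatonic degree 3 is D). Db–F–Ab–C is a major-seventh chord — the form found in Bb minor, not the diatonic iii (Dm). Borrowed into Bb major it is written bIIImaj7.

bIIImaj7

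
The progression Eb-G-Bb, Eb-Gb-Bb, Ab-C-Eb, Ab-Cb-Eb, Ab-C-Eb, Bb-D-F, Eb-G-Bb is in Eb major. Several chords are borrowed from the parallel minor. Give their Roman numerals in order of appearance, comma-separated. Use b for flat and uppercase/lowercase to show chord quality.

In Eb major the diatonic chords are Eb, Fm, Gm, Ab, Bb, Cm, Ddim. Of the given chords, Eb–G–Bb = Eb, Ab–C–Eb = Ab and Bb–D–F = Bb are diatonic. Eb–Gb–Bb is not: scale degree 1 in Eb major carries Eb (I). In Eb minor the chord on that degree is Ebm, so here it functions as i, borrowed from the parallel minor. But Ab–Cb–Eb is foreign: the diatonic IV on degree 4 is Ab, whereas Abm comes from Eb minor. It is labeled iv.

i, iv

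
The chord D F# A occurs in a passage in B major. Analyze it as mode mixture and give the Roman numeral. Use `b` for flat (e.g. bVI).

D is the lowered form of scale degree 3 in B major (the diatonic degree 3 is D#). The diatonic chord on degree 3 would be D#m (iii), but D–F#–A is the major chord from B minor. As a borrowed chord it is labeled bIII.

bIII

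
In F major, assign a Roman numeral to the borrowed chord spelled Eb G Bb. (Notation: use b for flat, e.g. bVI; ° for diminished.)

bVII

In F major scale degree 7 is E; Eb is its lowered form, from F minor. Diatonically F major has Edim (vii°) on that degree; Eb–G–Bb is instead the major chord native to F minor, so it takes the label bVII.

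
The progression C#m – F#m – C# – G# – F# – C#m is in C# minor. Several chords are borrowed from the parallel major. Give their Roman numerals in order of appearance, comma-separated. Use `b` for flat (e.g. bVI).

I, IV

The diatonic triads in C# minor (with V from harmonic minor) are C#m, D#dim, E, F#m, G#, A, B. Of the given chords, C#m, F#m and G# are diatonic. C# (C#–E#–G#) is not: scale degree 1 in C# minor carries C#m (i). In C# major the chord on that degree is C#, so here it functions as I, borrowed from the parallel major. F# (F#–A#–C#) doesn't fit — on degree 4 C# minor would have F#m (iv). F# is the degree-4 chord of C# major, so it is the borrowed IV.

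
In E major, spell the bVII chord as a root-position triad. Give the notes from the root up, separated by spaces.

D F# A

The root of bVII is the lowered 7th degree: D# becomes D. Building the major chord from the parallel minor on D: D–F#–A.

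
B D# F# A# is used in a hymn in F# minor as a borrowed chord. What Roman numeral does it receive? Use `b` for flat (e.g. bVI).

IVmaj7

The root B is the diatonic 4th degree of F# minor; the borrowing shows in the chord quality. Diatonically F# minor has Bm (iv) on that degree; B–D#–F#–A# is instead the major-seventh chord native to F# major, so it takes the label IVmaj7.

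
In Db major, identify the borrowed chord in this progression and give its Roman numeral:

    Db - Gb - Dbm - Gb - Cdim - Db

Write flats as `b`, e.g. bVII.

Db major has the diatonic set Db, Ebm, Fm, Gb, Ab, Bbm, Cdim. Db, Gb and Cdim all belong to that set. Dbm (Db–Fb–Ab) doesn't fit — on degree 1 Db major would have Db (I). Dbm is the degree-1 chord of Db minor, so it is the borrowed i.

i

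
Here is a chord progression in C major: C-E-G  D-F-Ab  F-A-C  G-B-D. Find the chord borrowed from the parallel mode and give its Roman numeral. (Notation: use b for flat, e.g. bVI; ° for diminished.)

ii°

The diatonic triads in C major are C, Dm, Em, F, G, Am, Bdim. Of the given chords, C–E–G = C, F–A–C = F and G–B–D = G are diatonic. D–F–Ab is not: scale degree 2 in C major carries Dm (ii). In C minor the chord on that degree is Ddim, so here it functions as ii°, borrowed from the parallel minor.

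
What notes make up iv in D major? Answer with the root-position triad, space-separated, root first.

G Bb D

The root, G, is scale degree 4 — the same note in D major and D minor; only the chord quality changes. Stacking thirds in D minor on G gives G–Bb–D.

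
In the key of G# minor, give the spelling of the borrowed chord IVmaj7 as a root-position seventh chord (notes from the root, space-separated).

The root, C#, is scale degree 4 — the same note in G# minor and G# major; only the chord quality changes. Stacking thirds in G# major on C# gives C#–E#–G#–B#.

C# E# G# B#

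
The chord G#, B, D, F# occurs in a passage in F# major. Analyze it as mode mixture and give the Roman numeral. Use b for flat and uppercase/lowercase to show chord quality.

iiø7

G# is scale degree 2 in F# major. Diatonically F# major has G#m (ii) on that degree; G#–B–D–F# is instead the half-diminished-seventh chord native to F# minor, so it takes the label iiø7.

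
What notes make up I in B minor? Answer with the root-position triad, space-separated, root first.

I is built on scale degree 1, which is B in both B minor and its parallel. Building the major chord from the parallel major on B: B–D#–F#.

B D# F#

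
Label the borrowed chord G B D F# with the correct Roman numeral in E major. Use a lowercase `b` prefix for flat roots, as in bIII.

bIIImaj7

G is the lowered form of scale degree 3 in E major (the diatonic degree 3 is G#). The diatonic chord on degree 3 would be G#m (iii), but G–B–D–F# is the major-seventh chord from E minor. As a borrowed chord it is labeled bIIImaj7.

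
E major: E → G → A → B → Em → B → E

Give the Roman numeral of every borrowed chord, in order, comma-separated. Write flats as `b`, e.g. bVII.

bIII, i

In E major the diatonic chords are E, F#m, G#m, A, B, C#m, D#dim. E, A and B are all diatonic. G (G–B–D) doesn't fit — on degree 3 E major would have G#m (iii). G is the degree-3 chord of E minor, so it is the borrowed bIII. But Em (E–G–B) is foreign: the diatonic I on degree 1 is E, whereas Em comes from E minor. It is labeled i.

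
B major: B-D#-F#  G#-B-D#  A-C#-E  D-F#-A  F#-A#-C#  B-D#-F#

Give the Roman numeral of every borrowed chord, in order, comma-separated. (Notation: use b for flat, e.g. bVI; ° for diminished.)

bVII, bIII

B major has the diatonic set B, C#m, D#m, E, F#, G#m, A#dim. B–D#–F# = B, G#–B–D# = G#m and F#–A#–C# = F# all belong to that set. A–C#–E is not: scale degree 7 in B major carries A#dim (vii°). In B minor the chord on that degree is A, so here it functions as bVII, borrowed from the parallel minor. D–F#–A doesn't fit — on degree 3 B major would have D#m (iii). D is the degree-3 chord of B minor, so it is the borrowed bIII.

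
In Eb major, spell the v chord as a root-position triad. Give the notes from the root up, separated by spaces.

v is built on scale degree 5, which is Bb in both Eb major and its parallel. In Eb minor the chord on Bb is Bb–Db–F.

Bb Db F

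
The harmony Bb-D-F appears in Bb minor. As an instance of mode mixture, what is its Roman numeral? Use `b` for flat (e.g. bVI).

The root Bb is the diatonic 1st degree of Bb minor; the borrowing shows in the chord quality. Diatonically Bb minor has Bbm (i) on that degree; Bb–D–F is instead the major chord native to Bb major, so it takes the label I.

I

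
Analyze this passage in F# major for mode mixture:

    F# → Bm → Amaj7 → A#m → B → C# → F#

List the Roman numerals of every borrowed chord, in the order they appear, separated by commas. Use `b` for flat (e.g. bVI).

iv, bIIImaj7

In F# major the diatonic chords are F#, G#m, A#m, B, C#, D#m, E#dim. F#, A#m, B and C# are all diatonic. Bm (B–D–F#) doesn't fit — on degree 4 F# major would have B (IV). Bm is the degree-4 chord of F# minor, so it is the borrowed iv. Amaj7 (A–C#–E–G#) doesn't fit — on degree 3 F# major would have A#m (iii). Amaj7 is the degree-3 chord of F# minor, so it is the borrowed bIIImaj7.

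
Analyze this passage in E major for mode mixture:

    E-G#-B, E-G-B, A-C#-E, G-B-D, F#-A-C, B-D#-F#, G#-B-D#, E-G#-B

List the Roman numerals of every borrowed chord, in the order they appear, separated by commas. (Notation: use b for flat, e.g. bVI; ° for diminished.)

i, bIII, ii°

In E major the diatonic chords are E, F#m, G#m, A, B, C#m, D#dim. E–G#–B = E, A–C#–E = A, B–D#–F# = B and G#–B–D# = G#m are all diatonic. E–G–B doesn't fit — on degree 1 E major would have E (I). Em is the degree-1 chord of E minor, so it is the borrowed i. G–B–D doesn't fit — on degree 3 E major would have G#m (iii). G is the degree-3 chord of E minor, so it is the borrowed bIII. But F#–A–C is foreign: the diatonic ii on degree 2 is F#m, whereas F#dim comes from E minor. It is labeled ii°.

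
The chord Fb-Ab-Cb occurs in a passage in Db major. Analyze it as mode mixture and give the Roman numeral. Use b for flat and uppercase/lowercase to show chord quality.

Fb is the lowered form of scale degree 3 in Db major (the diatonic degree 3 is F). The diatonic chord on degree 3 would be Fm (iii), but Fb–Ab–Cb is the major chord from Db minor. As a borrowed chord it is labeled bIII.

bIII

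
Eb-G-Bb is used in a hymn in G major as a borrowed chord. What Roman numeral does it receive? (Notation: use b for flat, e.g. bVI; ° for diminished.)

bVI

The root Eb is the lowered 6th scale degree — diatonically G major has E there. Eb–G–Bb is a major chord — the form found in G minor, not the diatonic vi (Em). Borrowed into G major it is written bVI.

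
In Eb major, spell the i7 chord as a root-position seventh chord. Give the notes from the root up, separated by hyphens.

Eb-Gb-Bb-Db

The root, Eb, is scale degree 1 — the same note in Eb major and Eb minor; only the chord quality changes. Stacking thirds in Eb minor on Eb gives Eb–Gb–Bb–Db.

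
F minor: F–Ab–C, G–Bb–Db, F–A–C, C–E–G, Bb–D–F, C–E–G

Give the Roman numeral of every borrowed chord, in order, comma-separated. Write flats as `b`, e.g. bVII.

In F minor (with V from harmonic minor) the diatonic chords are Fm, Gdim, Ab, Bbm, C, Db, Eb. F–Ab–C = Fm, G–Bb–Db = Gdim and C–E–G = C all belong to that set. F–A–C doesn't fit — on degree 1 F minor would have Fm (i). F is the degree-1 chord of F major, so it is the borrowed I. Bb–D–F doesn't fit — on degree 4 F minor would have Bbm (iv). Bb is the degree-4 chord of F major, so it is the borrowed IV.

I, IV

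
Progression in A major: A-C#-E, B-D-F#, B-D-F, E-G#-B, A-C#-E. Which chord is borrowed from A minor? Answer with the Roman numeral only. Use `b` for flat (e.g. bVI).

ii°

A major has the diatonic set A, Bm, C#m, D, E, F#m, G#dim. Of the given chords, A–C#–E = A, B–D–F# = Bm and E–G#–B = E are diatonic. But B–D–F is foreign: the diatonic ii on degree 2 is Bm, whereas Bdim comes from A minor. It is labeled ii°.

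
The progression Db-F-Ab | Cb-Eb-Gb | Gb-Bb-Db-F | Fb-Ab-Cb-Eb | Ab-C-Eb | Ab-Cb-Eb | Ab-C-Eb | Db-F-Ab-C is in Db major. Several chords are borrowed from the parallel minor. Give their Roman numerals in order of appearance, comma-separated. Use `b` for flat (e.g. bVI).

bVII, bIIImaj7, v

Db major has the diatonic set Db, Ebm, Fm, Gb, Ab, Bbm, Cdim. Db–F–Ab = Db, Gb–Bb–Db–F = Gbmaj7, Ab–C–Eb = Ab and Db–F–Ab–C = Dbmaj7 are all diatonic. Cb–Eb–Gb is not: scale degree 7 in Db major carries Cdim (vii°). In Db minor the chord on that degree is Cb, so here it functions as bVII, borrowed from the parallel minor. Fb–Ab–Cb–Eb is not: scale degree 3 in Db major carries Fm (iii). In Db minor the chord on that degree is Fbmaj7, so here it functions as bIIImaj7, borrowed from the parallel minor. Ab–Cb–Eb doesn't fit — on degree 5 Db major would have Ab (V). Abm is the degree-5 chord of Db minor, so it is the borrowed v.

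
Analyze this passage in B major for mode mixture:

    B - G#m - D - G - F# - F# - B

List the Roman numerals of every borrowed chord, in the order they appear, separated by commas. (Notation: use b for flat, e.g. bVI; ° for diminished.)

bIII, bVI

The diatonic triads in B major are B, C#m, D#m, E, F#, G#m, A#dim. B, G#m and F# are all diatonic. But D (D–F#–A) is foreign: the diatonic iii on degree 3 is D#m, whereas D comes from B minor. It is labeled bIII. But G (G–B–D) is foreign: the diatonic vi on degree 6 is G#m, whereas G comes from B minor. It is labeled bVI.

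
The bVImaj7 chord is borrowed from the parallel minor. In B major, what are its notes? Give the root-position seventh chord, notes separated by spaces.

G B D F#

bVImaj7 is built on the lowered scale degree 6. In B major degree 6 is G#; lowered it becomes G. Stacking thirds in B minor on G gives G–B–D–F#.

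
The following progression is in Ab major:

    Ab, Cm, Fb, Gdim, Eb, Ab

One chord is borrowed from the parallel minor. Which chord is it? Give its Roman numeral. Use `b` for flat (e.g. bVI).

Ab major has the diatonic set Ab, Bbm, Cm, Db, Eb, Fm, Gdim. Ab, Cm, Gdim and Eb are all diatonic. But Fb (Fb–Ab–Cb) is foreign: the diatonic vi on degree 6 is Fm, whereas Fb comes from Ab minor. It is labeled bVI.

bVI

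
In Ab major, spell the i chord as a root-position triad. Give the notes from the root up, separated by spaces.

The root, Ab, is scale degree 1 — the same note in Ab major and Ab minor; only the chord quality changes. In Ab minor the chord on Ab is Ab–Cb–Eb.

Ab Cb Eb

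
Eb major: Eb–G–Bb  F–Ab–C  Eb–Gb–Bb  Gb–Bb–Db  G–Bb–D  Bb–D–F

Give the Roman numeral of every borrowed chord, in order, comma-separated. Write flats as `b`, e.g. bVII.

Eb major has the diatonic set Eb, Fm, Gm, Ab, Bb, Cm, Ddim. Of the given chords, Eb–G–Bb = Eb, F–Ab–C = Fm, G–Bb–D = Gm and Bb–D–F = Bb are diatonic. But Eb–Gb–Bb is foreign: the diatonic I on degree 1 is Eb, whereas Ebm comes from Eb minor. It is labeled i. But Gb–Bb–Db is foreign: the diatonic iii on degree 3 is Gm, whereas Gb comes from Eb minor. It is labeled bIII.

i, bIII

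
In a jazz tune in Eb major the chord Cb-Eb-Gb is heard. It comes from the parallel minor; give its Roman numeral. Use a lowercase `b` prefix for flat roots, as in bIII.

In Eb major scale degree 6 is C; Cb is its lowered form, from Eb minor. Diatonically Eb major has Cm (vi) on that degree; Cb–Eb–Gb is instead the major chord native to Eb minor, so it takes the label bVI.

bVI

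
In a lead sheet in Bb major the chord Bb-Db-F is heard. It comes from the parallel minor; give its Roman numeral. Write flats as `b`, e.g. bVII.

i

Bb is scale degree 1 in Bb major. Diatonically Bb major has Bb (I) on that degree; Bb–Db–F is instead the minor chord native to Bb minor, so it takes the label i.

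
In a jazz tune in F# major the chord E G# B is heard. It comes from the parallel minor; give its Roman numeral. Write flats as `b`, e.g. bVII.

E is the lowered form of scale degree 7 in F# major (the diatonic degree 7 is E#). Diatonically F# major has E#dim (vii°) on that degree; E–G#–B is instead the major chord native to F# minor, so it takes the label bVII.

bVII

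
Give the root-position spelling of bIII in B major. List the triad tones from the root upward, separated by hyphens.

D-F#-A

Scale degree 3 in B major is D#. bIII uses the lowered form, D, taken from B minor. Building the major chord from the parallel minor on D: D–F#–A.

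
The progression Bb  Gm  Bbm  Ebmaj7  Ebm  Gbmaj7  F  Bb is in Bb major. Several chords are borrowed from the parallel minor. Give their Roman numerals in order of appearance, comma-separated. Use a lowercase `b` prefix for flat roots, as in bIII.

In Bb major the diatonic chords are Bb, Cm, Dm, Eb, F, Gm, Adim. Bb, Gm, Ebmaj7 and F all belong to that set. But Bbm (Bb–Db–F) is foreign: the diatonic I on degree 1 is Bb, whereas Bbm comes from Bb minor. It is labeled i. But Ebm (Eb–Gb–Bb) is foreign: the diatonic IV on degree 4 is Eb, whereas Ebm comes from Bb minor. It is labeled iv. Gbmaj7 (Gb–Bb–Db–F) is not: scale degree 6 in Bb major carries Gm (vi). In Bb minor the chord on that degree is Gbmaj7, so here it functions as bVImaj7, borrowed from the parallel minor.

i, iv, bVImaj7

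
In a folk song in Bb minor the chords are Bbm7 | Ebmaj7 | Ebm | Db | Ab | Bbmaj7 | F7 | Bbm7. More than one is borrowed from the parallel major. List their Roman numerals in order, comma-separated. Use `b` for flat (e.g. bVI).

IVmaj7, Imaj7

The diatonic triads in Bb minor (with V from harmonic minor) are Bbm, Cdim, Db, Ebm, F, Gb, Ab. Of the given chords, Bbm7, Ebm, Db, Ab and F7 are diatonic. But Ebmaj7 (Eb–G–Bb–D) is foreign: the diatonic iv on degree 4 is Ebm, whereas Ebmaj7 comes from Bb major. It is labeled IVmaj7. But Bbmaj7 (Bb–D–F–A) is foreign: the diatonic i on degree 1 is Bbm, whereas Bbmaj7 comes from Bb major. It is labeled Imaj7.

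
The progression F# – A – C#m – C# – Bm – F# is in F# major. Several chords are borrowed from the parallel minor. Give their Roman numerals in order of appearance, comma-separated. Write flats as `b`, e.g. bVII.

bIII, v, iv

The diatonic triads in F# major are F#, G#m, A#m, B, C#, D#m, E#dim. F# and C# are both diatonic. A (A–C#–E) doesn't fit — on degree 3 F# major would have A#m (iii). A is the degree-3 chord of F# minor, so it is the borrowed bIII. C#m (C#–E–G#) doesn't fit — on degree 5 F# major would have C# (V). C#m is the degree-5 chord of F# minor, so it is the borrowed v. Bm (B–D–F#) is not: scale degree 4 in F# major carries B (IV). In F# minor the chord on that degree is Bm, so here it functions as iv, borrowed from the parallel minor.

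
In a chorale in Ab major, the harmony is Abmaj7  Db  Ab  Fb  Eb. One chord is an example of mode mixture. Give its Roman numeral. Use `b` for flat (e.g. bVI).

In Ab major the diatonic chords are Ab, Bbm, Cm, Db, Eb, Fm, Gdim. Of the given chords, Abmaj7, Db, Ab and Eb are diatonic. But Fb (Fb–Ab–Cb) is foreign: the diatonic vi on degree 6 is Fm, whereas Fb comes from Ab minor. It is labeled bVI.

bVI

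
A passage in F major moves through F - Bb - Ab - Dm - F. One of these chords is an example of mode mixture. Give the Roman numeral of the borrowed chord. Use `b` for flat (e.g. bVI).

In F major the diatonic chords are F, Gm, Am, Bb, C, Dm, Edim. F, Bb and Dm all belong to that set. But Ab (Ab–C–Eb) is foreign: the diatonic iii on degree 3 is Am, whereas Ab comes from F minor. It is labeled bIII.

bIII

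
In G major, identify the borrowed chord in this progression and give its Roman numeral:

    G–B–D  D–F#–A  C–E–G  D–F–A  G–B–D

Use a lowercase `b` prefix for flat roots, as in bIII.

G major has the diatonic set G, Am, Bm, C, D, Em, F#dim. G–B–D = G, D–F#–A = D and C–E–G = C all belong to that set. D–F–A doesn't fit — on degree 5 G major would have D (V). Dm is the degree-5 chord of G minor, so it is the borrowed v.

v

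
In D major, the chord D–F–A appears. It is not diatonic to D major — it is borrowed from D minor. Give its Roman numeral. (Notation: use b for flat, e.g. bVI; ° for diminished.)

The root D is the diatonic 1st degree of D major; the borrowing shows in the chord quality. The diatonic chord on degree 1 would be D (I), but D–F–A is the minor chord from D minor. As a borrowed chord it is labeled i.

i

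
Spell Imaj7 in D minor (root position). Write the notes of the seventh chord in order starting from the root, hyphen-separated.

The root, D, is scale degree 1 — the same note in D minor and D major; only the chord quality changes. Stacking thirds in D major on D gives D–F#–A–C#.

D-F#-A-C#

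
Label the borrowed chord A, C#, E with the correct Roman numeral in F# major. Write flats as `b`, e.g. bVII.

bIII

In F# major scale degree 3 is A#; A is its lowered form, from F# minor. The diatonic chord on degree 3 would be A#m (iii), but A–C#–E is the major chord from F# minor. As a borrowed chord it is labeled bIII.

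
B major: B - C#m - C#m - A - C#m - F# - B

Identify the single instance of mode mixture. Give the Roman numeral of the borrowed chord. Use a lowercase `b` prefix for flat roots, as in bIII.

bVII

B major has the diatonic set B, C#m, D#m, E, F#, G#m, A#dim. B, C#m and F# all belong to that set. A (A–C#–E) is not: scale degree 7 in B major carries A#dim (vii°). In B minor the chord on that degree is A, so here it functions as bVII, borrowed from the parallel minor.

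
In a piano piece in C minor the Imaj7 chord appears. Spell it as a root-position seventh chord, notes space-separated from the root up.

The root, C, is scale degree 1 — the same note in C minor and C major; only the chord quality changes. Building the major-seventh chord from the parallel major on C: C–E–G–B.

C E G B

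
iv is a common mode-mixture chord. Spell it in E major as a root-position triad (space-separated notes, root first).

A C E

The root, A, is scale degree 4 — the same note in E major and E minor; only the chord quality changes. Stacking thirds in E minor on A gives A–C–E.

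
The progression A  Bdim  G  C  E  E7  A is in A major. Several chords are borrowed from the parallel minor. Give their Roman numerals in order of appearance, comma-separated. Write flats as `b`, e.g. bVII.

ii°, bVII, bIII

In A major the diatonic chords are A, Bm, C#m, D, E, F#m, G#dim. A, E and E7 all belong to that set. But Bdim (B–D–F) is foreign: the diatonic ii on degree 2 is Bm, whereas Bdim comes from A minor. It is labeled ii°. G (G–B–D) is not: scale degree 7 in A major carries G#dim (vii°). In A minor the chord on that degree is G, so here it functions as bVII, borrowed from the parallel minor. C (C–E–G) is not: scale degree 3 in A major carries C#m (iii). In A minor the chord on that degree is C, so here it functions as bIII, borrowed from the parallel minor.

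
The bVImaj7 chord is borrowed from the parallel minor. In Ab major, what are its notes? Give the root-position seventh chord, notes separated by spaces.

Scale degree 6 in Ab major is F. bVImaj7 uses the lowered form, Fb, taken from Ab minor. Stacking thirds in Ab minor on Fb gives Fb–Ab–Cb–Eb.

Fb Ab Cb Eb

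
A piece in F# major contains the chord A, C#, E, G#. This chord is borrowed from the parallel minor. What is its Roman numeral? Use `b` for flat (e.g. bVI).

bIIImaj7

In F# major scale degree 3 is A#; A is its lowered form, from F# minor. Diatonically F# major has A#m (iii) on that degree; A–C#–E–G# is instead the major-seventh chord native to F# minor, so it takes the label bIIImaj7.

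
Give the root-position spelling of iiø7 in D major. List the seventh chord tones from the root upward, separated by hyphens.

E-G-Bb-D

The root, E, is scale degree 2 — the same note in D major and D minor; only the chord quality changes. Building the half-diminished-seventh chord from the parallel minor on E: E–G–Bb–D.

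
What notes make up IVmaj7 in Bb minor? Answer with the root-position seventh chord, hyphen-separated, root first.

Eb-G-Bb-D

IVmaj7 is built on scale degree 4, which is Eb in both Bb minor and its parallel. In Bb major the chord on Eb is Eb–G–Bb–D.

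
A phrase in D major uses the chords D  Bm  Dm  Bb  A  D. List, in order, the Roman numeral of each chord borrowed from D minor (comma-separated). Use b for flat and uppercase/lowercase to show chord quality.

i, bVI

D major has the diatonic set D, Em, F#m, G, A, Bm, C#dim. D, Bm and A all belong to that set. But Dm (D–F–A) is foreign: the diatonic I on degree 1 is D, whereas Dm comes from D minor. It is labeled i. But Bb (Bb–D–F) is foreign: the diatonic vi on degree 6 is Bm, whereas Bb comes from D minor. It is labeled bVI.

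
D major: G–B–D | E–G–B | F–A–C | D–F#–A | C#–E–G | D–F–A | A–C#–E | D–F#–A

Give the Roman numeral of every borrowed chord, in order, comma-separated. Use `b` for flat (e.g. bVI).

bIII, i

D major has the diatonic set D, Em, F#m, G, A, Bm, C#dim. G–B–D = G, E–G–B = Em, D–F#–A = D, C#–E–G = C#dim and A–C#–E = A are all diatonic. But F–A–C is foreign: the diatonic iii on degree 3 is F#m, whereas F comes from D minor. It is labeled bIII. D–F–A is not: scale degree 1 in D major carries D (I). In D minor the chord on that degree is Dm, so here it functions as i, borrowed from the parallel minor.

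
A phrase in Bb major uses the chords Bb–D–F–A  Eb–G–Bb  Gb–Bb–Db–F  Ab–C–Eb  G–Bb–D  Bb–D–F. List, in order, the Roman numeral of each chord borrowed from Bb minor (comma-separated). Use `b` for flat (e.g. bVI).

bVImaj7, bVII

Bb major has the diatonic set Bb, Cm, Dm, Eb, F, Gm, Adim. Bb–D–F–A = Bbmaj7, Eb–G–Bb = Eb, G–Bb–D = Gm and Bb–D–F = Bb all belong to that set. But Gb–Bb–Db–F is foreign: the diatonic vi on degree 6 is Gm, whereas Gbmaj7 comes from Bb minor. It is labeled bVImaj7. But Ab–C–Eb is foreign: the diatonic vii° on degree 7 is Adim, whereas Ab comes from Bb minor. It is labeled bVII.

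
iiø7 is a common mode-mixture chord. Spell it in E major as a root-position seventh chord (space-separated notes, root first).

F# A C E

The root, F#, is scale degree 2 — the same note in E major and E minor; only the chord quality changes. Building the half-diminished-seventh chord from the parallel minor on F#: F#–A–C–E.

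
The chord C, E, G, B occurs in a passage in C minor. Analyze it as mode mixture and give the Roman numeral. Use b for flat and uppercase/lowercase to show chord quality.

The root C is the diatonic 1st degree of C minor; the borrowing shows in the chord quality. The diatonic chord on degree 1 would be Cm (i), but C–E–G–B is the major-seventh chord from C major. As a borrowed chord it is labeled Imaj7.

Imaj7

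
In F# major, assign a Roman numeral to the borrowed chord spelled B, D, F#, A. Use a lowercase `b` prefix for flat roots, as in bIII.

The root B is the diatonic 4th degree of F# major; the borrowing shows in the chord quality. The diatonic chord on degree 4 would be B (IV), but B–D–F#–A is the minor-seventh chord from F# minor. As a borrowed chord it is labeled iv7.

iv7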